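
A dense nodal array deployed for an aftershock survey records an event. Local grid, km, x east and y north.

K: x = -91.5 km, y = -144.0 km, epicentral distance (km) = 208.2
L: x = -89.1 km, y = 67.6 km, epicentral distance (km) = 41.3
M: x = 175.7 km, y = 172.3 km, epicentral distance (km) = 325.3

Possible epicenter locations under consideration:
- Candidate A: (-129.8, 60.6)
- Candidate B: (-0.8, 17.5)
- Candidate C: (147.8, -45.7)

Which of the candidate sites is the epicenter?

For each candidate, compare |candidate − station| to the reported distance:
Candidate A: residuals K 0.0, L 0.0, M 0.0 → max 0.0 km
Candidate B: residuals K 23.0, L 60.2, M 90.5 → max 90.5 km
Candidate C: residuals K 50.5, L 221.3, M 105.5 → max 221.3 km
Only Candidate A has all residuals ≈ 0.

Candidate A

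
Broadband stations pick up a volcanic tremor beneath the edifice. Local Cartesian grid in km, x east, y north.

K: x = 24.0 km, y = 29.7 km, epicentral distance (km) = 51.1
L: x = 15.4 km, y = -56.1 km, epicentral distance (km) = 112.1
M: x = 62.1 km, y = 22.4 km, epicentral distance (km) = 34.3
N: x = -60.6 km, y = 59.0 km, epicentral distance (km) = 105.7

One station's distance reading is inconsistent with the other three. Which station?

K

Solve using three stations at a time. Using L, M, N (subtract circle equations pairwise → linear system) gives (x, y) ≈ (44.9, 52.1).
Distances from that point to each station vs reported:
  K: calculated 30.6 vs reported 51.1 → residual 20.5 km
  L: calculated 112.1 vs reported 112.1 → residual 0.0 km
  M: calculated 34.3 vs reported 34.3 → residual 0.0 km
  N: calculated 105.7 vs reported 105.7 → residual 0.0 km
L, M, N are mutually consistent (residuals ≈ 0); K is off by 20.5 km.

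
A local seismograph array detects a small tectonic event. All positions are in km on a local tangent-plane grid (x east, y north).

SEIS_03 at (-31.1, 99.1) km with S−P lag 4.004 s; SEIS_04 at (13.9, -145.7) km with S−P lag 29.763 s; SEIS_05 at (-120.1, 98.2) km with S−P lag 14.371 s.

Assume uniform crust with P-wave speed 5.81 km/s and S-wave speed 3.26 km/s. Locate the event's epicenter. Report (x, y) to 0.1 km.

x ≈ -16.3 km, y ≈ 73.3 km

Distance from S−P lag: d = Δt · v_P v_S / (v_P − v_S) = Δt · (5.81·3.26)/(5.81−3.26) ≈ 7.4277·Δt.
So d_SEIS_03 = 29.74, d_SEIS_04 = 221.07, d_SEIS_05 = 106.74 km.
Circle about each station: (x + 31.1)² + (y − 99.1)² = 29.74²; (x − 13.9)² + (y + 145.7)² = 221.07²; (x + 120.1)² + (y − 98.2)² = 106.74².
Subtracting the SEIS_03 equation from the SEIS_04 and SEIS_05 equations removes the quadratic terms:
90.0 x − 489.6 y = -37353.80
-178.0 x − 1.8 y = 2770.27
Solving the 2×2 system: x ≈ -16.3, y ≈ 73.3 km.
Check against SEIS_03 (with the unrounded x, y): √((x + 31.1)²+(y − 99.1)²) = 29.74 ≈ 29.74 km. ✓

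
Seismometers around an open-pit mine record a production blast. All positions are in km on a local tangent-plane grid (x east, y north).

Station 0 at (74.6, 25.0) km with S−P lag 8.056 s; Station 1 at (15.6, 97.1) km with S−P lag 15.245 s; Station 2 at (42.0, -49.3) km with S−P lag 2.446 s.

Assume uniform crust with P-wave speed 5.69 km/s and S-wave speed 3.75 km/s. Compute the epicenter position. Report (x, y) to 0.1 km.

Distance from S−P lag: d = Δt · v_P v_S / (v_P − v_S) = Δt · (5.69·3.75)/(5.69−3.75) ≈ 10.9987·Δt.
So d_Station 0 = 88.61, d_Station 1 = 167.68, d_Station 2 = 26.90 km.
Circle about each station: (x − 74.6)² + (y − 25.0)² = 88.61²; (x − 15.6)² + (y − 97.1)² = 167.68²; (x − 42.0)² + (y + 49.3)² = 26.90².
Subtracting the Station 0 equation from the Station 1 and Station 2 equations removes the quadratic terms:
-118.0 x + 144.2 y = -16783.24
-65.2 x − 148.6 y = 5132.45
Solving the 2×2 system: x ≈ 65.1, y ≈ -63.1 km.

x ≈ 65.1 km, y ≈ -63.1 km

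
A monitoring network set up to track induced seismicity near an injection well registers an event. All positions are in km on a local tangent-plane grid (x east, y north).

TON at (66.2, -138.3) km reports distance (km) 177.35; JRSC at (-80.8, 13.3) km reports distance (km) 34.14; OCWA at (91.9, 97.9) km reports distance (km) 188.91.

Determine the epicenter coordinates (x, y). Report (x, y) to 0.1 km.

Circle about each station: (x − 66.2)² + (y + 138.3)² = 177.35²; (x + 80.8)² + (y − 13.3)² = 34.14²; (x − 91.9)² + (y − 97.9)² = 188.91².
Subtracting the TON equation from the JRSC and OCWA equations removes the quadratic terms:
-294.0 x + 303.2 y = 13483.68
51.4 x + 472.4 y = -9713.28
Solving the 2×2 system: x ≈ -60.3, y ≈ -14.0 km.
Check against TON (with the unrounded x, y): √((x − 66.2)²+(y + 138.3)²) = 177.35 ≈ 177.35 km. ✓

-60.3 km east, -14.0 km north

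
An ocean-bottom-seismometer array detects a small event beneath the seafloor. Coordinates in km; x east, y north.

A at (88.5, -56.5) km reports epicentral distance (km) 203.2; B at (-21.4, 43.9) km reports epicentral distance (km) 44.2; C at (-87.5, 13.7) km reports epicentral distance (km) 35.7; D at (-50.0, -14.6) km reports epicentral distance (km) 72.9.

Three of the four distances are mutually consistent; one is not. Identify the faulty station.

B

Solve using three stations at a time. Using A, C, D (subtract circle equations pairwise → linear system) gives (x, y) ≈ (-84.9, 49.6).
Distances from that point to each station vs reported:
  A: calculated 203.2 vs reported 203.2 → residual 0.0 km
  B: calculated 63.7 vs reported 44.2 → residual 19.5 km
  C: calculated 35.9 vs reported 35.7 → residual 0.2 km
  D: calculated 73.0 vs reported 72.9 → residual 0.1 km
A, C, D are mutually consistent (residuals ≈ 0); B is off by 19.5 km.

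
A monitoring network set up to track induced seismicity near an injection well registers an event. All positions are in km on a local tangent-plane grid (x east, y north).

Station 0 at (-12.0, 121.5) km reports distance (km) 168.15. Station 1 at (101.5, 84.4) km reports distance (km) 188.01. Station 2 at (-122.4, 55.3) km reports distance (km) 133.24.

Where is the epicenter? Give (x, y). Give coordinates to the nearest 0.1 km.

(-34.8, -45.1)

Circle about each station: (x + 12.0)² + (y − 121.5)² = 168.15²; (x − 101.5)² + (y − 84.4)² = 188.01²; (x + 122.4)² + (y − 55.3)² = 133.24².
Subtracting pairs of circle equations eliminates x²+y² and gives linear equations (the radical axes):
227.0 x − 74.2 y = -4553.98
-220.8 x − 132.4 y = 13655.12
Solving the 2×2 system: x ≈ -34.8, y ≈ -45.1 km.
Check against Station 0 (with the unrounded x, y): √((x + 12.0)²+(y − 121.5)²) = 168.15 ≈ 168.15 km. ✓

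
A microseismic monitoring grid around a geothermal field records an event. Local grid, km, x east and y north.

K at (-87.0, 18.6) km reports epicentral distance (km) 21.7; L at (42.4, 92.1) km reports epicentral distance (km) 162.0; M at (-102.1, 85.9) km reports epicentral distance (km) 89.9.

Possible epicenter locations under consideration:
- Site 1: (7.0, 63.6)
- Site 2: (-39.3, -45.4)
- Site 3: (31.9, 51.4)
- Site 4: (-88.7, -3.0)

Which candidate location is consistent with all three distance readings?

Site 4

For each candidate, compare |candidate − station| to the reported distance:
Site 1: residuals K 82.5, L 116.6, M 21.5 → max 116.6 km
Site 2: residuals K 58.1, L 2.1, M 55.6 → max 58.1 km
Site 3: residuals K 101.6, L 120.0, M 48.5 → max 120.0 km
Site 4: residuals K 0.0, L 0.0, M 0.0 → max 0.0 km
Only Site 4 has all residuals ≈ 0.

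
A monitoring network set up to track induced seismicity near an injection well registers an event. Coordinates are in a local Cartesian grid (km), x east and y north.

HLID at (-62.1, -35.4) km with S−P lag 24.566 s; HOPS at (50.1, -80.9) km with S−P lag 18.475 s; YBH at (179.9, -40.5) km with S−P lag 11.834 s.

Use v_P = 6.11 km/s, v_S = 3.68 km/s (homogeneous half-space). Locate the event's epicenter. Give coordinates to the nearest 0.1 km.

(143.0, 62.6)

Distance from S−P lag: d = Δt · v_P v_S / (v_P − v_S) = Δt · (6.11·3.68)/(6.11−3.68) ≈ 9.2530·Δt.
So d_HLID = 227.31, d_HOPS = 170.95, d_YBH = 109.50 km.
Circle about each station: (x + 62.1)² + (y + 35.4)² = 227.31²; (x − 50.1)² + (y + 80.9)² = 170.95²; (x − 179.9)² + (y + 40.5)² = 109.50².
Subtracting the HLID equation from the HOPS and YBH equations removes the quadratic terms:
224.4 x − 91.0 y = 26391.18
484.0 x − 10.2 y = 68574.28
Solving the 2×2 system: x ≈ 143.0, y ≈ 62.6 km.
Check against HLID (with the unrounded x, y): √((x + 62.1)²+(y + 35.4)²) = 227.32 ≈ 227.31 km. ✓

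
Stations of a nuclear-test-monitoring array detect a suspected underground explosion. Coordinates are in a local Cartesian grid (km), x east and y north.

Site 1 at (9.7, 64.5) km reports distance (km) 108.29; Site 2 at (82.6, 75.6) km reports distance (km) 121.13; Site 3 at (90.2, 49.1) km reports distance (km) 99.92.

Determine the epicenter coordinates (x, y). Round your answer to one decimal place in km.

x ≈ 42.5 km, y ≈ -38.7 km

Circle about each station: (x − 9.7)² + (y − 64.5)² = 108.29²; (x − 82.6)² + (y − 75.6)² = 121.13²; (x − 90.2)² + (y − 49.1)² = 99.92².
Subtracting pairs of circle equations eliminates x²+y² and gives linear equations (the radical axes):
145.8 x + 22.2 y = 5338.03
161.0 x − 30.8 y = 8035.23
Solving the 2×2 system: x ≈ 42.5, y ≈ -38.7 km.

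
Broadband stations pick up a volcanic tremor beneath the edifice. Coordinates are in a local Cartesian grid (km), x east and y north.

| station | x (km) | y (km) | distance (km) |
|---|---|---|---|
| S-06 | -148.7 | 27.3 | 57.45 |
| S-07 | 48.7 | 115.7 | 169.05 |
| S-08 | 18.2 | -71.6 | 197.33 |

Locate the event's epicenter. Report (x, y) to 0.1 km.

Circle about each station: (x + 148.7)² + (y − 27.3)² = 57.45²; (x − 48.7)² + (y − 115.7)² = 169.05²; (x − 18.2)² + (y + 71.6)² = 197.33².
Subtracting pairs of circle equations eliminates x²+y² and gives linear equations (the radical axes):
394.8 x + 176.8 y = -32376.20
333.8 x − 197.8 y = -53037.81
Solving the 2×2 system: x ≈ -115.1, y ≈ 73.9 km.
Check against S-06 (with the unrounded x, y): √((x + 148.7)²+(y − 27.3)²) = 57.45 ≈ 57.45 km. ✓

(-115.1, 73.9)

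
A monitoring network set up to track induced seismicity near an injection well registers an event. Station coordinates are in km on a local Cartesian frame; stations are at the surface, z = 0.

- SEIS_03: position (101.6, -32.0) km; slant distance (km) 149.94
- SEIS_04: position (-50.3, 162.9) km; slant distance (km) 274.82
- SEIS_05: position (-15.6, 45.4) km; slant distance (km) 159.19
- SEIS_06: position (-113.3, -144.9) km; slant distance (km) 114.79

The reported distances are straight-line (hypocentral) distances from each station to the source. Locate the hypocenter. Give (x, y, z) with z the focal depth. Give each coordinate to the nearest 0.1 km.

(-18.7, -105.2, 51.5)

Each station gives a sphere (x−x_i)² + (y−y_i)² + z² = d_i² (stations at z=0).
Subtracting the SEIS_03 sphere from SEIS_04 and SEIS_05: z² cancels, leaving linear equations in x and y:
-303.8 x + 389.8 y = -35324.09
-234.4 x + 154.8 y = -11901.49
Solving: x ≈ -18.695, y ≈ -105.192 km (keep extra digits for the depth step; rounded: -18.7, -105.2).
Then from the SEIS_03 sphere: z² = 149.94² − (x − 101.6)² − (y + 32.0)² with x = -18.695, y = -105.192, so z ≈ 51.517 ≈ 51.5 km.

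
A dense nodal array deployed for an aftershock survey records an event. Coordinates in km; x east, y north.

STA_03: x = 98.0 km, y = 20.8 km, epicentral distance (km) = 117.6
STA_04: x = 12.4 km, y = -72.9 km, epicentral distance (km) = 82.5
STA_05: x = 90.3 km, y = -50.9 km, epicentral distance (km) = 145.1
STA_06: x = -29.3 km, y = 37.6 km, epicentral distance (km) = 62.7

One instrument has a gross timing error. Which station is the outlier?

STA_03

Solve using three stations at a time. Using STA_04, STA_05, STA_06 (subtract circle equations pairwise → linear system) gives (x, y) ≈ (-51.7, -20.9).
Distances from that point to each station vs reported:
  STA_03: calculated 155.4 vs reported 117.6 → residual 37.8 km
  STA_04: calculated 82.5 vs reported 82.5 → residual 0.0 km
  STA_05: calculated 145.1 vs reported 145.1 → residual 0.0 km
  STA_06: calculated 62.7 vs reported 62.7 → residual 0.0 km
STA_04, STA_05, STA_06 are mutually consistent (residuals ≈ 0); STA_03 is off by 37.8 km.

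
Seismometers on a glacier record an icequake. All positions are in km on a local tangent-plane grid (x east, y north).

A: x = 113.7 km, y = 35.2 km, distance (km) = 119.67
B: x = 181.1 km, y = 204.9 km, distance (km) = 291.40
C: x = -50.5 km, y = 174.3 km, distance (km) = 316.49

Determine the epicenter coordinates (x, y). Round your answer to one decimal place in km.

Circle about each station: (x − 113.7)² + (y − 35.2)² = 119.67²; (x − 181.1)² + (y − 204.9)² = 291.40²; (x + 50.5)² + (y − 174.3)² = 316.49².
Subtracting the A equation from the B and C equations removes the quadratic terms:
134.8 x + 339.4 y = -9978.56
-328.4 x + 278.2 y = -67081.00
Solving the 2×2 system: x ≈ 134.2, y ≈ -82.7 km.
Check against A (with the unrounded x, y): √((x − 113.7)²+(y − 35.2)²) = 119.67 ≈ 119.67 km. ✓

134.2 km east, -82.7 km north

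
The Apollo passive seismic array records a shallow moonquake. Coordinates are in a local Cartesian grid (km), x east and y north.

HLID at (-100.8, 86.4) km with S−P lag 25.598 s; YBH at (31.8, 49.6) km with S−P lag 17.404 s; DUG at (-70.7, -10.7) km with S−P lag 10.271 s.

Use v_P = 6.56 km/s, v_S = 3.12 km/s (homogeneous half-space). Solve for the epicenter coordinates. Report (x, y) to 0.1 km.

x ≈ -17.8 km, y ≈ -41.3 km

Distance from S−P lag: d = Δt · v_P v_S / (v_P − v_S) = Δt · (6.56·3.12)/(6.56−3.12) ≈ 5.9498·Δt.
So d_HLID = 152.30, d_YBH = 103.55, d_DUG = 61.11 km.
Circle about each station: (x + 100.8)² + (y − 86.4)² = 152.30²; (x − 31.8)² + (y − 49.6)² = 103.55²; (x + 70.7)² + (y + 10.7)² = 61.11².
Subtracting the HLID equation from the YBH and DUG equations removes the quadratic terms:
265.2 x − 73.6 y = -1681.51
60.2 x − 194.2 y = 6948.24
Solving the 2×2 system: x ≈ -17.8, y ≈ -41.3 km.
Check against HLID (with the unrounded x, y): √((x + 100.8)²+(y − 86.4)²) = 152.30 ≈ 152.30 km. ✓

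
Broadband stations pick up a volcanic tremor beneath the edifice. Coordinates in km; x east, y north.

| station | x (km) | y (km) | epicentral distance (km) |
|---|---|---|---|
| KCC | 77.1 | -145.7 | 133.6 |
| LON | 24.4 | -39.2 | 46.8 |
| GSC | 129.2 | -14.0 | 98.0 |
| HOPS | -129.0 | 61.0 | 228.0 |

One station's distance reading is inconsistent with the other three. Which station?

Solve using three stations at a time. Using LON, GSC, HOPS (subtract circle equations pairwise → linear system) gives (x, y) ≈ (53.3, -75.9).
Distances from that point to each station vs reported:
  KCC: calculated 73.7 vs reported 133.6 → residual 59.9 km
  LON: calculated 46.7 vs reported 46.8 → residual 0.1 km
  GSC: calculated 98.0 vs reported 98.0 → residual 0.0 km
  HOPS: calculated 228.0 vs reported 228.0 → residual 0.0 km
LON, GSC, HOPS are mutually consistent (residuals ≈ 0); KCC is off by 59.9 km.

KCC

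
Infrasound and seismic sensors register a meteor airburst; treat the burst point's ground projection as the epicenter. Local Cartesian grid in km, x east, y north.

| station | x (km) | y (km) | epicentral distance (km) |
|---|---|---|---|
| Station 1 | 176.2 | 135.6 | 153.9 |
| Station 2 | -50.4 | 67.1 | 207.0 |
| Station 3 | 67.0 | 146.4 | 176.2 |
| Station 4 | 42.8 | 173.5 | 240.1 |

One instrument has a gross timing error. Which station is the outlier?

Solve using three stations at a time. Using Station 1, Station 2, Station 3 (subtract circle equations pairwise → linear system) gives (x, y) ≈ (140.0, -13.8).
Distances from that point to each station vs reported:
  Station 1: calculated 153.7 vs reported 153.9 → residual 0.2 km
  Station 2: calculated 206.9 vs reported 207.0 → residual 0.1 km
  Station 3: calculated 176.0 vs reported 176.2 → residual 0.2 km
  Station 4: calculated 211.0 vs reported 240.1 → residual 29.1 km
Station 1, Station 2, Station 3 are mutually consistent (residuals ≈ 0); Station 4 is off by 29.1 km.

Station 4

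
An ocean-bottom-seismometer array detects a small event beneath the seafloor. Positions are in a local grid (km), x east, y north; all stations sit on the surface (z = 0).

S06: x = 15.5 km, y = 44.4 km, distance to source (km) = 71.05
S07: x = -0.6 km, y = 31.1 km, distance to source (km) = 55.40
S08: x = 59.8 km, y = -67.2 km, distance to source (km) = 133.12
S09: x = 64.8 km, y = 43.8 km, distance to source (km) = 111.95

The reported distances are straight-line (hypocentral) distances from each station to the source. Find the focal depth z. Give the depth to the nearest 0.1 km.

Each station gives a sphere (x−x_i)² + (y−y_i)² + z² = d_i² (stations at z=0).
Subtracting the S06 sphere from S07 and S08: z² cancels, leaving linear equations in x and y:
-32.2 x − 26.6 y = 734.90
88.6 x − 223.2 y = -6792.56
Solving: x ≈ -36.119, y ≈ 16.095 km (keep extra digits for the depth step; rounded: -36.1, 16.1).
Then from the S06 sphere: z² = 71.05² − (x − 15.5)² − (y − 44.4)² with x = -36.119, y = 16.095, so z ≈ 39.779 ≈ 39.8 km.
Check against S09 (with the unrounded solution): distance 111.96 ≈ 111.95 km. ✓

39.8 km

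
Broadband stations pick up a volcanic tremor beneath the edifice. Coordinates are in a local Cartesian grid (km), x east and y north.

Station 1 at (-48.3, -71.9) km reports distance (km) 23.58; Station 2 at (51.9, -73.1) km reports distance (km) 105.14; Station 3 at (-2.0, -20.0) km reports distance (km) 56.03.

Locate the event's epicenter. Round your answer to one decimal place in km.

(-50.3, -48.4)

Circle about each station: (x + 48.3)² + (y + 71.9)² = 23.58²; (x − 51.9)² + (y + 73.1)² = 105.14²; (x + 2.0)² + (y + 20.0)² = 56.03².
Subtracting the Station 1 equation from the Station 2 and Station 3 equations removes the quadratic terms:
200.4 x − 2.4 y = -9963.68
92.6 x + 103.8 y = -9681.84
Solving the 2×2 system: x ≈ -50.3, y ≈ -48.4 km.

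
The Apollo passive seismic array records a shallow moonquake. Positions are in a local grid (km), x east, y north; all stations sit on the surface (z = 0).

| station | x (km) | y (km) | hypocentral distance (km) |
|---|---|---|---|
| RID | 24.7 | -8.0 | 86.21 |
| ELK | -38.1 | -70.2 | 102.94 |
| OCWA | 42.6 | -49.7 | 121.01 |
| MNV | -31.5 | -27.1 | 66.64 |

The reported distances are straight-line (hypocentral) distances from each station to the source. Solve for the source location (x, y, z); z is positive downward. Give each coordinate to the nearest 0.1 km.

Each station gives a sphere (x−x_i)² + (y−y_i)² + z² = d_i² (stations at z=0).
Subtracting the RID sphere from ELK and OCWA: z² cancels, leaving linear equations in x and y:
-125.6 x − 124.4 y = 2541.08
35.8 x − 83.4 y = -3600.50
Solving: x ≈ -44.199, y ≈ 24.199 km (keep extra digits for the depth step; rounded: -44.2, 24.2).
Then from the RID sphere: z² = 86.21² − (x − 24.7)² − (y + 8.0)² with x = -44.199, y = 24.199, so z ≈ 40.599 ≈ 40.6 km.
Check against MNV (with the unrounded solution): distance 66.64 ≈ 66.64 km. ✓

x ≈ -44.2 km, y ≈ 24.2 km, depth ≈ 40.6 km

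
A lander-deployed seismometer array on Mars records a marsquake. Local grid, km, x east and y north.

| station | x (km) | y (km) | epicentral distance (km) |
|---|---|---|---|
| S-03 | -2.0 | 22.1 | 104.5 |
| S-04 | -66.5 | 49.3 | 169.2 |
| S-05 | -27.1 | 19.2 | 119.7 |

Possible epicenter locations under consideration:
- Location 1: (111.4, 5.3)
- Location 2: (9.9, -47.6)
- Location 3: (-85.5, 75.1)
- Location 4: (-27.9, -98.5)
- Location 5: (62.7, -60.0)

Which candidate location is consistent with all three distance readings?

Location 5

For each candidate, compare |candidate − station| to the reported distance:
Location 1: residuals S-03 10.1, S-04 14.1, S-05 19.5 → max 19.5 km
Location 2: residuals S-03 33.8, S-04 45.8, S-05 43.3 → max 45.8 km
Location 3: residuals S-03 5.6, S-04 137.2, S-05 38.9 → max 137.2 km
Location 4: residuals S-03 18.8, S-04 16.4, S-05 2.0 → max 18.8 km
Location 5: residuals S-03 0.0, S-04 0.0, S-05 0.0 → max 0.0 km
Only Location 5 has all residuals ≈ 0.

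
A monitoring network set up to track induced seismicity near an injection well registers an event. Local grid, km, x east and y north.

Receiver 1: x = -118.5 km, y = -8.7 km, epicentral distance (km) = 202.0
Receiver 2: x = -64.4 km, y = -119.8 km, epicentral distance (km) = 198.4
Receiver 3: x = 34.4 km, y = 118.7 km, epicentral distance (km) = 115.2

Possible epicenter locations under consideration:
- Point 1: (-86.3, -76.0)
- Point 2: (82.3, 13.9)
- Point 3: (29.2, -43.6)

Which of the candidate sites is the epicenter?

For each candidate, compare |candidate − station| to the reported distance:
Point 1: residuals Receiver 1 127.4, Receiver 2 149.4, Receiver 3 113.9 → max 149.4 km
Point 2: residuals Receiver 1 0.1, Receiver 2 0.1, Receiver 3 0.0 → max 0.1 km
Point 3: residuals Receiver 1 50.2, Receiver 2 77.7, Receiver 3 47.2 → max 77.7 km
Only Point 2 has all residuals ≈ 0.

Point 2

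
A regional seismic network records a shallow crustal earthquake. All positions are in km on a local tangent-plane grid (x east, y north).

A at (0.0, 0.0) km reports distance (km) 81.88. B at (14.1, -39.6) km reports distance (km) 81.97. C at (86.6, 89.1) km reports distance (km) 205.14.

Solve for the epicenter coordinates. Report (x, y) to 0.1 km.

Circle about each station: x² + y² = 81.88²; (x − 14.1)² + (y + 39.6)² = 81.97²; (x − 86.6)² + (y − 89.1)² = 205.14².
Subtracting the A equation from the B and C equations removes the quadratic terms:
28.2 x − 79.2 y = 1752.22
173.2 x + 178.2 y = -19939.72
Solving the 2×2 system: x ≈ -67.6, y ≈ -46.2 km.
Check against A (with the unrounded x, y): √(x²+y²) = 81.87 ≈ 81.88 km. ✓

-67.6 km east, -46.2 km north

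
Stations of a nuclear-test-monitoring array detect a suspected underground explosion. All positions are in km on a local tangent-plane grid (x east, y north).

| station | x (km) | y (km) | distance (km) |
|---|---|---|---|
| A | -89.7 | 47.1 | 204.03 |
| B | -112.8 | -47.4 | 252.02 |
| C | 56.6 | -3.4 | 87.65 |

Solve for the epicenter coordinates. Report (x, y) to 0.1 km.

(113.7, 63.1)

Circle about each station: (x + 89.7)² + (y − 47.1)² = 204.03²; (x + 112.8)² + (y + 47.4)² = 252.02²; (x − 56.6)² + (y + 3.4)² = 87.65².
Subtracting the A equation from the B and C equations removes the quadratic terms:
-46.2 x − 189.0 y = -17179.74
292.6 x − 101.0 y = 26896.34
Solving the 2×2 system: x ≈ 113.7, y ≈ 63.1 km.
Check against A (with the unrounded x, y): √((x + 89.7)²+(y − 47.1)²) = 204.03 ≈ 204.03 km. ✓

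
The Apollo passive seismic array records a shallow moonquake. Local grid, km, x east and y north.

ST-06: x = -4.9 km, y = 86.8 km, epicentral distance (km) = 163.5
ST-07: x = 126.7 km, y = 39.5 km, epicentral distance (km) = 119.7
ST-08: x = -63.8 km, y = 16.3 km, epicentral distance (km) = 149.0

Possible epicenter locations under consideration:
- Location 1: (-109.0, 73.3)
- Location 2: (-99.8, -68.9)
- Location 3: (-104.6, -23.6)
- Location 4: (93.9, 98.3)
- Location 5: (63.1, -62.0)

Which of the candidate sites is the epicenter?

Location 5

For each candidate, compare |candidate − station| to the reported distance:
Location 1: residuals ST-06 58.5, ST-07 118.4, ST-08 76.3 → max 118.4 km
Location 2: residuals ST-06 18.8, ST-07 131.4, ST-08 56.5 → max 131.4 km
Location 3: residuals ST-06 14.7, ST-07 120.1, ST-08 91.9 → max 120.1 km
Location 4: residuals ST-06 64.0, ST-07 52.4, ST-08 28.7 → max 64.0 km
Location 5: residuals ST-06 0.1, ST-07 0.1, ST-08 0.1 → max 0.1 km
Only Location 5 has all residuals ≈ 0.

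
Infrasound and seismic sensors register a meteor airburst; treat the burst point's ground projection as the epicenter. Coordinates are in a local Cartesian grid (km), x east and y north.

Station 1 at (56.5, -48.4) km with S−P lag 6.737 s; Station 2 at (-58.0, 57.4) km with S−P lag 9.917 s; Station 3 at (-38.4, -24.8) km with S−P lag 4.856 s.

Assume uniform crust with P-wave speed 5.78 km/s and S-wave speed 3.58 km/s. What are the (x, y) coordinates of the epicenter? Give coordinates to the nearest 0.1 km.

Distance from S−P lag: d = Δt · v_P v_S / (v_P − v_S) = Δt · (5.78·3.58)/(5.78−3.58) ≈ 9.4056·Δt.
So d_Station 1 = 63.37, d_Station 2 = 93.28, d_Station 3 = 45.67 km.
Circle about each station: (x − 56.5)² + (y + 48.4)² = 63.37²; (x + 58.0)² + (y − 57.4)² = 93.28²; (x + 38.4)² + (y + 24.8)² = 45.67².
Subtracting the Station 1 equation from the Station 2 and Station 3 equations removes the quadratic terms:
-229.0 x + 211.6 y = -3561.45
-189.8 x + 47.2 y = -1515.20
Solving the 2×2 system: x ≈ 5.2, y ≈ -11.2 km.

x ≈ 5.2 km, y ≈ -11.2 km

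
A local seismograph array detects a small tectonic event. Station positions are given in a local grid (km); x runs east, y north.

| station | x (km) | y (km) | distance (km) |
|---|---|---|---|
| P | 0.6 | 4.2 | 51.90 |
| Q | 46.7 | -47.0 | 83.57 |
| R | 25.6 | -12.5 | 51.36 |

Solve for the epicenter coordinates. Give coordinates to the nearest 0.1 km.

Circle about each station: (x − 0.6)² + (y − 4.2)² = 51.90²; (x − 46.7)² + (y + 47.0)² = 83.57²; (x − 25.6)² + (y + 12.5)² = 51.36².
Subtracting the P equation from the Q and R equations removes the quadratic terms:
92.2 x − 102.4 y = 81.56
50.0 x − 33.4 y = 849.37
Solving the 2×2 system: x ≈ 41.3, y ≈ 36.4 km.

(41.3, 36.4)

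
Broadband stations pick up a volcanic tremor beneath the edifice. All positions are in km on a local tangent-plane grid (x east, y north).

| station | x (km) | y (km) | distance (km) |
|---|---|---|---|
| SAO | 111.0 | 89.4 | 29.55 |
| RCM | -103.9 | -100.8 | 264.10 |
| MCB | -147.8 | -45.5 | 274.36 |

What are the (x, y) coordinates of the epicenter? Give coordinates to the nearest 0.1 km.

Circle about each station: (x − 111.0)² + (y − 89.4)² = 29.55²; (x + 103.9)² + (y + 100.8)² = 264.10²; (x + 147.8)² + (y + 45.5)² = 274.36².
Subtracting the SAO equation from the RCM and MCB equations removes the quadratic terms:
-429.8 x − 380.4 y = -68233.12
-517.6 x − 269.8 y = -70798.48
Solving the 2×2 system: x ≈ 105.3, y ≈ 60.4 km.

105.3 km east, 60.4 km north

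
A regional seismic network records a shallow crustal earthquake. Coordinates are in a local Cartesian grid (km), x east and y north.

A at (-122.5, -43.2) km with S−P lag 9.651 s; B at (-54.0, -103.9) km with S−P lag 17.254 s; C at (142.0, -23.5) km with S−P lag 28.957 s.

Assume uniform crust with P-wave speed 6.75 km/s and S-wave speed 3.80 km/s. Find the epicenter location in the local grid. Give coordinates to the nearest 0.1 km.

-102.1 km east, 38.2 km north

Distance from S−P lag: d = Δt · v_P v_S / (v_P − v_S) = Δt · (6.75·3.80)/(6.75−3.80) ≈ 8.6949·Δt.
So d_A = 83.91, d_B = 150.02, d_C = 251.78 km.
Circle about each station: (x + 122.5)² + (y + 43.2)² = 83.91²; (x + 54.0)² + (y + 103.9)² = 150.02²; (x − 142.0)² + (y + 23.5)² = 251.78².
Subtracting the A equation from the B and C equations removes the quadratic terms:
137.0 x − 121.4 y = -18626.39
529.0 x + 39.4 y = -52508.52
Solving the 2×2 system: x ≈ -102.1, y ≈ 38.2 km.
Check against A (with the unrounded x, y): √((x + 122.5)²+(y + 43.2)²) = 83.92 ≈ 83.91 km. ✓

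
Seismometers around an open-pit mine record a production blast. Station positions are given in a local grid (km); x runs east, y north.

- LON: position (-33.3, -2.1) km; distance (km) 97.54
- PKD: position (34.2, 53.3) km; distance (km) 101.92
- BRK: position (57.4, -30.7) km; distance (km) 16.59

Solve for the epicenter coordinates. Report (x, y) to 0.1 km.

(53.4, -46.8)

Circle about each station: (x + 33.3)² + (y + 2.1)² = 97.54²; (x − 34.2)² + (y − 53.3)² = 101.92²; (x − 57.4)² + (y + 30.7)² = 16.59².
Subtracting the LON equation from the PKD and BRK equations removes the quadratic terms:
135.0 x + 110.8 y = 2023.60
181.4 x − 57.2 y = 12362.77
Solving the 2×2 system: x ≈ 53.4, y ≈ -46.8 km.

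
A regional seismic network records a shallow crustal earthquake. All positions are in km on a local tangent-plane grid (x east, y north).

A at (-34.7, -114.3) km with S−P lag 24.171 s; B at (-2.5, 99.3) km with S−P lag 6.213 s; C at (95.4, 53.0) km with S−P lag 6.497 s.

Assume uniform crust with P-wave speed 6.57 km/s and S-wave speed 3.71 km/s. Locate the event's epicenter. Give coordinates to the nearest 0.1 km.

44.9 km east, 75.7 km north

Distance from S−P lag: d = Δt · v_P v_S / (v_P − v_S) = Δt · (6.57·3.71)/(6.57−3.71) ≈ 8.5226·Δt.
So d_A = 206.00, d_B = 52.95, d_C = 55.37 km.
Circle about each station: (x + 34.7)² + (y + 114.3)² = 206.00²; (x + 2.5)² + (y − 99.3)² = 52.95²; (x − 95.4)² + (y − 53.0)² = 55.37².
Subtracting the A equation from the B and C equations removes the quadratic terms:
64.4 x + 427.2 y = 35230.46
260.2 x + 334.6 y = 37011.74
Solving the 2×2 system: x ≈ 44.9, y ≈ 75.7 km.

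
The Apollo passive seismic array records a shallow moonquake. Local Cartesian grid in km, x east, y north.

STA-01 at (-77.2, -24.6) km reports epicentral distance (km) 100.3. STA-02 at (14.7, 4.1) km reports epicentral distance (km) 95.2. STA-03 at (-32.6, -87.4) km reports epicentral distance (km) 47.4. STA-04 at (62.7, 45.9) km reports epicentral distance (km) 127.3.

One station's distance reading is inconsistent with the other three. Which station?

Solve using three stations at a time. Using STA-01, STA-03, STA-04 (subtract circle equations pairwise → linear system) gives (x, y) ≈ (11.8, -70.8).
Distances from that point to each station vs reported:
  STA-01: calculated 100.3 vs reported 100.3 → residual 0.0 km
  STA-02: calculated 75.0 vs reported 95.2 → residual 20.2 km
  STA-03: calculated 47.4 vs reported 47.4 → residual 0.0 km
  STA-04: calculated 127.3 vs reported 127.3 → residual 0.0 km
STA-01, STA-03, STA-04 are mutually consistent (residuals ≈ 0); STA-02 is off by 20.2 km.

STA-02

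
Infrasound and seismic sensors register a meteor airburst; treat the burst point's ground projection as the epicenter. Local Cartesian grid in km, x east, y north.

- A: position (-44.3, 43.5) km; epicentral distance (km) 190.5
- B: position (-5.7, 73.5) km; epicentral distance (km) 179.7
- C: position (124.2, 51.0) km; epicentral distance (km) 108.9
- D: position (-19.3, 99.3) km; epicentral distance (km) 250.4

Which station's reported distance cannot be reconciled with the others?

D

Solve using three stations at a time. Using A, B, C (subtract circle equations pairwise → linear system) gives (x, y) ≈ (117.1, -57.7).
Distances from that point to each station vs reported:
  A: calculated 190.5 vs reported 190.5 → residual 0.0 km
  B: calculated 179.7 vs reported 179.7 → residual 0.0 km
  C: calculated 109.0 vs reported 108.9 → residual 0.1 km
  D: calculated 208.0 vs reported 250.4 → residual 42.4 km
A, B, C are mutually consistent (residuals ≈ 0); D is off by 42.4 km.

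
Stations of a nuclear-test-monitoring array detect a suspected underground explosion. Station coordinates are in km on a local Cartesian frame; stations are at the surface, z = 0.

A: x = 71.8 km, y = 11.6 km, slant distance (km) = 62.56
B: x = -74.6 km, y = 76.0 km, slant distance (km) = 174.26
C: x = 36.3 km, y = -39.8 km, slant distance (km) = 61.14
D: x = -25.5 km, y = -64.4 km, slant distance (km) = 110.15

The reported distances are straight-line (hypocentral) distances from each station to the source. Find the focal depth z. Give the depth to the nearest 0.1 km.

52.6 km

Each station gives a sphere (x−x_i)² + (y−y_i)² + z² = d_i² (stations at z=0).
Subtracting the A sphere from B and C: z² cancels, leaving linear equations in x and y:
-292.8 x + 128.8 y = -20401.43
-71.0 x − 102.8 y = -2212.42
Solving: x ≈ 60.702, y ≈ -20.403 km (keep extra digits for the depth step; rounded: 60.7, -20.4).
Then from the A sphere: z² = 62.56² − (x − 71.8)² − (y − 11.6)² with x = 60.702, y = -20.403, so z ≈ 52.597 ≈ 52.6 km.
Check against D (with the unrounded solution): distance 110.15 ≈ 110.15 km. ✓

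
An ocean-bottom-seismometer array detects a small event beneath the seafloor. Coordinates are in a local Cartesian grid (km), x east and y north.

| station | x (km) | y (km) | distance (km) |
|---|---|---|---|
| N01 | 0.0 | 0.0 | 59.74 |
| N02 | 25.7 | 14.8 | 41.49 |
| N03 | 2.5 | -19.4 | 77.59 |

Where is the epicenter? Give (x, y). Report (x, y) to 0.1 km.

Circle about each station: x² + y² = 59.74²; (x − 25.7)² + (y − 14.8)² = 41.49²; (x − 2.5)² + (y + 19.4)² = 77.59².
Subtracting pairs of circle equations eliminates x²+y² and gives linear equations (the radical axes):
51.4 x + 29.6 y = 2726.98
5.0 x − 38.8 y = -2068.73
Solving the 2×2 system: x ≈ 20.8, y ≈ 56.0 km.
Check against N01 (with the unrounded x, y): √(x²+y²) = 59.74 ≈ 59.74 km. ✓

(20.8, 56.0)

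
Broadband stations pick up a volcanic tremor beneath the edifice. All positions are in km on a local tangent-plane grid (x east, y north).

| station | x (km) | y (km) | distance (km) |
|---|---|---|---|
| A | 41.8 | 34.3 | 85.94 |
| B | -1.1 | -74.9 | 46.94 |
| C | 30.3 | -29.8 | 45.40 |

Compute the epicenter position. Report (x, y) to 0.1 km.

Circle about each station: (x − 41.8)² + (y − 34.3)² = 85.94²; (x + 1.1)² + (y + 74.9)² = 46.94²; (x − 30.3)² + (y + 29.8)² = 45.40².
Subtracting the A equation from the B and C equations removes the quadratic terms:
-85.8 x − 218.4 y = 7869.81
-23.0 x − 128.2 y = 4206.92
Solving the 2×2 system: x ≈ -15.1, y ≈ -30.1 km.
Check against A (with the unrounded x, y): √((x − 41.8)²+(y − 34.3)²) = 85.93 ≈ 85.94 km. ✓

x ≈ -15.1 km, y ≈ -30.1 km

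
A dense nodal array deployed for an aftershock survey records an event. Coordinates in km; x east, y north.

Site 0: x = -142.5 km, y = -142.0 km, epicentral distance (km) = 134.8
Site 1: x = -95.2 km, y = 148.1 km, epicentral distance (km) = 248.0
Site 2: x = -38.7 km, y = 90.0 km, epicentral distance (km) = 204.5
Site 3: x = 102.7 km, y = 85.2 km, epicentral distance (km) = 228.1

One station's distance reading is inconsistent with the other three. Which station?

Solve using three stations at a time. Using Site 0, Site 2, Site 3 (subtract circle equations pairwise → linear system) gives (x, y) ≈ (-10.9, -112.6).
Distances from that point to each station vs reported:
  Site 0: calculated 134.8 vs reported 134.8 → residual 0.0 km
  Site 1: calculated 274.0 vs reported 248.0 → residual 26.0 km
  Site 2: calculated 204.5 vs reported 204.5 → residual 0.0 km
  Site 3: calculated 228.1 vs reported 228.1 → residual 0.0 km
Site 0, Site 2, Site 3 are mutually consistent (residuals ≈ 0); Site 1 is off by 26.0 km.

Site 1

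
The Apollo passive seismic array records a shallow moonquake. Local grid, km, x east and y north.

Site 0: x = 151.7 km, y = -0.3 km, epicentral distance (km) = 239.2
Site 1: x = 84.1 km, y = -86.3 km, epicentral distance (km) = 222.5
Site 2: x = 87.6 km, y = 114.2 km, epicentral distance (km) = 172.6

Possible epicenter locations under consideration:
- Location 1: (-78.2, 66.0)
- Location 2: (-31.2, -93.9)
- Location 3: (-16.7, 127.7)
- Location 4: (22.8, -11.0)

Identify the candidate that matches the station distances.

Location 1

For each candidate, compare |candidate − station| to the reported distance:
Location 1: residuals Site 0 0.1, Site 1 0.1, Site 2 0.1 → max 0.1 km
Location 2: residuals Site 0 33.7, Site 1 106.9, Site 2 67.0 → max 106.9 km
Location 3: residuals Site 0 27.7, Site 1 14.1, Site 2 67.4 → max 67.4 km
Location 4: residuals Site 0 109.9, Site 1 125.4, Site 2 31.6 → max 125.4 km
Only Location 1 has all residuals ≈ 0.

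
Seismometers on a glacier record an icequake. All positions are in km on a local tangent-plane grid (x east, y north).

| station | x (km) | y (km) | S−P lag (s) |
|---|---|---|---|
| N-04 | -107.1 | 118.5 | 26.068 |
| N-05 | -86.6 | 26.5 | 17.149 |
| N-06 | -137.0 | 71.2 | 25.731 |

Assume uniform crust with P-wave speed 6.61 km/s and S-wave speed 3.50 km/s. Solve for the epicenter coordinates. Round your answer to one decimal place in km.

Distance from S−P lag: d = Δt · v_P v_S / (v_P − v_S) = Δt · (6.61·3.50)/(6.61−3.50) ≈ 7.4389·Δt.
So d_N-04 = 193.92, d_N-05 = 127.57, d_N-06 = 191.41 km.
Circle about each station: (x + 107.1)² + (y − 118.5)² = 193.92²; (x + 86.6)² + (y − 26.5)² = 127.57²; (x + 137.0)² + (y − 71.2)² = 191.41².
Subtracting the N-04 equation from the N-05 and N-06 equations removes the quadratic terms:
41.0 x − 184.0 y = 4020.01
-59.8 x − 94.6 y = -707.04
Solving the 2×2 system: x ≈ 34.3, y ≈ -14.2 km.

x ≈ 34.3 km, y ≈ -14.2 km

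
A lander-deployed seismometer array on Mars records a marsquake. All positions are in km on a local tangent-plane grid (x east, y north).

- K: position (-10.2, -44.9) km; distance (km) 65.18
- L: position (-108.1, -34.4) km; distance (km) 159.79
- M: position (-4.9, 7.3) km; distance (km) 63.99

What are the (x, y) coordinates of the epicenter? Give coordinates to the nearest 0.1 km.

Circle about each station: (x + 10.2)² + (y + 44.9)² = 65.18²; (x + 108.1)² + (y + 34.4)² = 159.79²; (x + 4.9)² + (y − 7.3)² = 63.99².
Subtracting the K equation from the L and M equations removes the quadratic terms:
-195.8 x + 21.0 y = -10535.49
10.6 x + 104.4 y = -1889.04
Solving the 2×2 system: x ≈ 51.3, y ≈ -23.3 km.

x ≈ 51.3 km, y ≈ -23.3 km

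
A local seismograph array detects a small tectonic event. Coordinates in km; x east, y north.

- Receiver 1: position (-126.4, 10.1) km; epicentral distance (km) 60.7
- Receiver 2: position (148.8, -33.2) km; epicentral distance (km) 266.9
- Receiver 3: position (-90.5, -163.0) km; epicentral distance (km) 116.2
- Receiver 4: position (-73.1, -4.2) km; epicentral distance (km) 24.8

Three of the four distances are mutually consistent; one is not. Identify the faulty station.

Receiver 4

Solve using three stations at a time. Using Receiver 1, Receiver 2, Receiver 3 (subtract circle equations pairwise → linear system) gives (x, y) ≈ (-117.6, -50.0).
Distances from that point to each station vs reported:
  Receiver 1: calculated 60.7 vs reported 60.7 → residual 0.0 km
  Receiver 2: calculated 266.9 vs reported 266.9 → residual 0.0 km
  Receiver 3: calculated 116.2 vs reported 116.2 → residual 0.0 km
  Receiver 4: calculated 63.8 vs reported 24.8 → residual 39.0 km
Receiver 1, Receiver 2, Receiver 3 are mutually consistent (residuals ≈ 0); Receiver 4 is off by 39.0 km.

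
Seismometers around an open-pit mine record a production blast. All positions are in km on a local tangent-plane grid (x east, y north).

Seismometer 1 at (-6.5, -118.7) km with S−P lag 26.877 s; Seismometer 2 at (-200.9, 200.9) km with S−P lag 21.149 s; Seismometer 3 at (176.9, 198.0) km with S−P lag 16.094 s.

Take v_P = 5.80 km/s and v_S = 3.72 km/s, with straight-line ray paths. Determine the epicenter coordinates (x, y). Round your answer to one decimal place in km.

Distance from S−P lag: d = Δt · v_P v_S / (v_P − v_S) = Δt · (5.80·3.72)/(5.80−3.72) ≈ 10.3731·Δt.
So d_Seismometer 1 = 278.80, d_Seismometer 2 = 219.38, d_Seismometer 3 = 166.94 km.
Circle about each station: (x + 6.5)² + (y + 118.7)² = 278.80²; (x + 200.9)² + (y − 200.9)² = 219.38²; (x − 176.9)² + (y − 198.0)² = 166.94².
Subtracting the Seismometer 1 equation from the Seismometer 2 and Seismometer 3 equations removes the quadratic terms:
-388.8 x + 639.2 y = 96191.54
366.8 x + 633.4 y = 106226.15
Solving the 2×2 system: x ≈ 14.5, y ≈ 159.3 km.

(14.5, 159.3)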